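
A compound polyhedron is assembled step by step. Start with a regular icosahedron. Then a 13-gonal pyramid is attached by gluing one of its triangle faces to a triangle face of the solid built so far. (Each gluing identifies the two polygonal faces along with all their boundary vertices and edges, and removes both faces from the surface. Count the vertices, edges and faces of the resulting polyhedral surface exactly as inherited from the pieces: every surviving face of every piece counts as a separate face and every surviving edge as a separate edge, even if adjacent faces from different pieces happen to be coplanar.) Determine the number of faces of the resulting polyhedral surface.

A regular icosahedron: V=12, E=30, F=20.
Attach a 13-gonal pyramid (V=14, E=26, F=14) along a 3-gon: merge 3 vertices and 3 edges, delete both glued faces → V=23, E=53, F=32.
Check: V − E + F = 23 − 53 + 32 = 2.

32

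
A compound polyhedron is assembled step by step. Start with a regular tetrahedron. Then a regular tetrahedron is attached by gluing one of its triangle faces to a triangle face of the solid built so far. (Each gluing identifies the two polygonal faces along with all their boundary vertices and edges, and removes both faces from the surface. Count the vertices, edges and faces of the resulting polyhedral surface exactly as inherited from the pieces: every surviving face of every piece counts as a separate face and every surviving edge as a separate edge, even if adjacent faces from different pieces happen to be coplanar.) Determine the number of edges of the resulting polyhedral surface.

A regular tetrahedron: V=4, E=6, F=4.
Attach a regular tetrahedron (V=4, E=6, F=4) along a 3-gon: merge 3 vertices and 3 edges, delete both glued faces → V=5, E=9, F=6.
Check: V − E + F = 5 − 9 + 6 = 2.

9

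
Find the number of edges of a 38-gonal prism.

114

A prism on an n-gon has two n-gon bases and n rectangular sides: V = 2·38 = 76, E = 3·38 = 114, F = 38 + 2 = 40.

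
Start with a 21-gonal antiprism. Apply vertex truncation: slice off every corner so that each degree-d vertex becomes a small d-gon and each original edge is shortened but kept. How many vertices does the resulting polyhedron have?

168

The base solid has V = 42, E = 84, F = 44.
Truncation replaces each original edge-end by a new vertex, so V′ = 2E = 168.
Each original edge survives, and each old vertex of degree d contributes d new edges; summing degrees gives Σd = 2E, so E′ = E + 2E = 3E = 252.
Each original face survives and each original vertex becomes one new face: F′ = F + V = 86.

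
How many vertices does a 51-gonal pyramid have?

A pyramid on an n-gon base has one n-gon and n triangles: V = 51 + 1 = 52, E = 2·51 = 102, F = 51 + 1 = 52.
Check: V − E + F = 52 − 102 + 52 = 2.

52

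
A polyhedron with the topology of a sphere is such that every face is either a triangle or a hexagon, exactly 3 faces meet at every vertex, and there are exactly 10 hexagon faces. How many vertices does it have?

24

Let x be the number of triangles; then F = 10 + x.
Edge–face incidences: 2E = 6·10 + 3·x = 60 + 3x.
Every vertex has degree 3, so 3V = 2E.
Euler: V − E + F = 2 ⇒ (2E)/3 − E + (10 + x) = 2.
Multiply by 6: 2·(2E) − 3·(2E) + 6·(10 + x) = 12, i.e. 60 + 6x − (60 + 3x) = 12.
Collecting terms: 3x = 12, so x = 4.
Then 2E = 60 + 3·4 = 72, so E = 36, V = 2E/3 = 24, F = 10 + 4 = 14.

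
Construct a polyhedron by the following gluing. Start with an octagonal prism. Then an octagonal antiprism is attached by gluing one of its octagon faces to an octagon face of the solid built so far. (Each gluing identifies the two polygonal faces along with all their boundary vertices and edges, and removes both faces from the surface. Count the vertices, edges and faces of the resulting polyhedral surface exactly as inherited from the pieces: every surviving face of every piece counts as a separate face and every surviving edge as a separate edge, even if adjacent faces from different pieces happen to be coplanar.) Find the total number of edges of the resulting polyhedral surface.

An octagonal prism: V=16, E=24, F=10.
Attach an octagonal antiprism (V=16, E=32, F=18) along an 8-gon: merge 8 vertices and 8 edges, delete both glued faces → V=24, E=48, F=26.
Check: V − E + F = 24 − 48 + 26 = 2.

48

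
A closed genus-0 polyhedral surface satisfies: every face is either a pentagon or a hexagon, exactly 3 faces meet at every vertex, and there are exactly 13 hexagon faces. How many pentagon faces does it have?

Let x be the number of pentagons; then F = 13 + x.
Edge–face incidences: 2E = 6·13 + 5·x = 78 + 5x.
Every vertex has degree 3, so 3V = 2E.
Euler: V − E + F = 2 ⇒ (2E)/3 − E + (13 + x) = 2.
Multiply by 6: 2·(2E) − 3·(2E) + 6·(13 + x) = 12, i.e. 78 + 6x − (78 + 5x) = 12.
Collecting terms: x = 12.
Then 2E = 78 + 5·12 = 138, so E = 69, V = 2E/3 = 46, F = 13 + 12 = 25.

12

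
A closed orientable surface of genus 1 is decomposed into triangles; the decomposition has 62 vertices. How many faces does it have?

χ = 2 − 2·1 = 0, and every face is a triangle so 3F = 2E.
V − E + F = 0 with E = 3F/2 gives 62 − (3/2 − 1)·F = 0, so F = 124 and E = 186.

124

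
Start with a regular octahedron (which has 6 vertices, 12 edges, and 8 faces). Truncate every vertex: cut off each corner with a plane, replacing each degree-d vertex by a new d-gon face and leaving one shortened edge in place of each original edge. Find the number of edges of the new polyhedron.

36

Truncation replaces each original edge-end by a new vertex, so V′ = 2E = 24.
Each original edge survives, and each old vertex of degree d contributes d new edges; summing degrees gives Σd = 2E, so E′ = E + 2E = 3E = 36.
Each original face survives and each original vertex becomes one new face: F′ = F + V = 14.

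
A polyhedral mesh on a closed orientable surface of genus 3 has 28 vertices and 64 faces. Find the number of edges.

96

For a closed orientable surface of genus 3, χ = 2 − 2·3 = -4.
E = V + F − (-4) = 28 + 64 − (-4) = 96.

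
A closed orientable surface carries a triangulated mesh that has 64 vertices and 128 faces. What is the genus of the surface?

1

Every face is a triangle, so 2E = 3·128 = 384, giving E = 192.
χ = V − E + F = 64 − 192 + 128 = 0.
For a closed orientable surface χ = 2 − 2g, so g = (2 − (0))/2 = 1.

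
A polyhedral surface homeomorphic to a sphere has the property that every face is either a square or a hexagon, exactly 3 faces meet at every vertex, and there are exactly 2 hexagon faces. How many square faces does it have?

Let x be the number of squares; then F = 2 + x.
Edge–face incidences: 2E = 6·2 + 4·x = 12 + 4x.
Every vertex has degree 3, so 3V = 2E.
Euler: V − E + F = 2 ⇒ (2E)/3 − E + (2 + x) = 2.
Multiply by 6: 2·(2E) − 3·(2E) + 6·(2 + x) = 12, i.e. 12 + 6x − (12 + 4x) = 12.
Collecting terms: 2x = 12, so x = 6.
Then 2E = 12 + 4·6 = 36, so E = 18, V = 2E/3 = 12, F = 2 + 6 = 8.

6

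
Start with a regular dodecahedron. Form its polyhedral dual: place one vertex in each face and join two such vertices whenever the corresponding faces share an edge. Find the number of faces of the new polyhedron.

The base solid has V = 20, E = 30, F = 12.
The dual swaps V and F and preserves E: V′ = F = 12, E′ = E = 30, F′ = V = 20.

20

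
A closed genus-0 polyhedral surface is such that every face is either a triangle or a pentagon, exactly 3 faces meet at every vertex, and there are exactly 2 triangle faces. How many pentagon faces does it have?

6

Let x be the number of pentagons; then F = 2 + x.
Edge–face incidences: 2E = 3·2 + 5·x = 6 + 5x.
Every vertex has degree 3, so 3V = 2E.
Euler: V − E + F = 2 ⇒ (2E)/3 − E + (2 + x) = 2.
Multiply by 6: 2·(2E) − 3·(2E) + 6·(2 + x) = 12, i.e. 12 + 6x − (6 + 5x) = 12.
Collecting terms: x + 6 = 12, so x = 6.
Then 2E = 6 + 5·6 = 36, so E = 18, V = 2E/3 = 12, F = 2 + 6 = 8.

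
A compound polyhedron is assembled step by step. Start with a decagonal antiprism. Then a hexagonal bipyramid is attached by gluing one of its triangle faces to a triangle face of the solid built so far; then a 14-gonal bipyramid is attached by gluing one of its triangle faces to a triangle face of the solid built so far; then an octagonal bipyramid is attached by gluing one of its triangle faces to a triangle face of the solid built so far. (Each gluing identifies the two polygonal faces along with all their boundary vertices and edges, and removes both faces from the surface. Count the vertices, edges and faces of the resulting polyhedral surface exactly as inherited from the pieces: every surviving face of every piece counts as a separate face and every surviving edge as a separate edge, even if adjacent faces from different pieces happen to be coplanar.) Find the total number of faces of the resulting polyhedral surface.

72

A decagonal antiprism: V=20, E=40, F=22.
Attach a hexagonal bipyramid (V=8, E=18, F=12) along a 3-gon: merge 3 vertices and 3 edges, delete both glued faces → V=25, E=55, F=32.
Attach a 14-gonal bipyramid (V=16, E=42, F=28) along a 3-gon: merge 3 vertices and 3 edges, delete both glued faces → V=38, E=94, F=58.
Attach an octagonal bipyramid (V=10, E=24, F=16) along a 3-gon: merge 3 vertices and 3 edges, delete both glued faces → V=45, E=115, F=72.
Check: V − E + F = 45 − 115 + 72 = 2.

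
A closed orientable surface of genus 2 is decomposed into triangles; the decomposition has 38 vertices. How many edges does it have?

120

χ = 2 − 2·2 = -2, and every face is a triangle so 3F = 2E.
V − E + F = -2 with E = 3F/2 gives 38 − (3/2 − 1)·F = -2, so F = 80 and E = 120.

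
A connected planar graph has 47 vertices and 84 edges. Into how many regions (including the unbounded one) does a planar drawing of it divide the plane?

39

Euler's formula for a connected plane graph: V − E + F = 2, so F = 2 − 47 + 84 = 39.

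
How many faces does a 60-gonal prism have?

A prism on an n-gon has two n-gon bases and n rectangular sides: V = 2·60 = 120, E = 3·60 = 180, F = 60 + 2 = 62.

62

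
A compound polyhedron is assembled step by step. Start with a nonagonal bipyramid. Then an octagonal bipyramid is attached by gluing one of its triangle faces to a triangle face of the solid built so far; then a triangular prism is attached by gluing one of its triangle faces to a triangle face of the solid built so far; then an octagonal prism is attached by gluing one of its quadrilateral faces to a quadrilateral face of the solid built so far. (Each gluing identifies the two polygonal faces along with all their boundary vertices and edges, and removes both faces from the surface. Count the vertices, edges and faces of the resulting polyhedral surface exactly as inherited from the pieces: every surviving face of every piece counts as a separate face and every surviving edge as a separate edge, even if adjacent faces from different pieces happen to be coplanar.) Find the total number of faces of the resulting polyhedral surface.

43

A nonagonal bipyramid: V=11, E=27, F=18.
Attach an octagonal bipyramid (V=10, E=24, F=16) along a 3-gon: merge 3 vertices and 3 edges, delete both glued faces → V=18, E=48, F=32.
Attach a triangular prism (V=6, E=9, F=5) along a 3-gon: merge 3 vertices and 3 edges, delete both glued faces → V=21, E=54, F=35.
Attach an octagonal prism (V=16, E=24, F=10) along a 4-gon: merge 4 vertices and 4 edges, delete both glued faces → V=33, E=74, F=43.
Check: V − E + F = 33 − 74 + 43 = 2.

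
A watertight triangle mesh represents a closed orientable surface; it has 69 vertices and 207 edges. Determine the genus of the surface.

Every face is a triangle and each edge borders two faces, so 3F = 2·207, giving F = 138.
χ = V − E + F = 69 − 207 + 138 = 0.
For a closed orientable surface χ = 2 − 2g, so g = (2 − (0))/2 = 1.

1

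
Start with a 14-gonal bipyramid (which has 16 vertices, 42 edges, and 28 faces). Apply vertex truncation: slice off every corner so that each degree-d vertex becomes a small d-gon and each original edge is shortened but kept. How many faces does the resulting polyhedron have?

44

Truncation replaces each original edge-end by a new vertex, so V′ = 2E = 84.
Each original edge survives, and each old vertex of degree d contributes d new edges; summing degrees gives Σd = 2E, so E′ = E + 2E = 3E = 126.
Each original face survives and each original vertex becomes one new face: F′ = F + V = 44.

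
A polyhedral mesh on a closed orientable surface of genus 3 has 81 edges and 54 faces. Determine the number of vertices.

23

For a closed orientable surface of genus 3, χ = 2 − 2·3 = -4.
V = -4 + E − F = -4 + 81 − 54 = 23.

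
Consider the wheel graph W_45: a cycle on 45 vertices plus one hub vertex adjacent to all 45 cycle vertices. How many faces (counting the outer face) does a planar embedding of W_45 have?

W_45 has V = 45 + 1 = 46 vertices and E = 2·45 = 90 edges.
By Euler's formula F = 2 − V + E = 2 − 46 + 90 = 46.

46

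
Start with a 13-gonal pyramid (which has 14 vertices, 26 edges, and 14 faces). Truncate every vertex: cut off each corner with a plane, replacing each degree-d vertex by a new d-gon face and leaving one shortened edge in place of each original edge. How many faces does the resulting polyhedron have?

28

Truncation replaces each original edge-end by a new vertex, so V′ = 2E = 52.
Each original edge survives, and each old vertex of degree d contributes d new edges; summing degrees gives Σd = 2E, so E′ = E + 2E = 3E = 78.
Each original face survives and each original vertex becomes one new face: F′ = F + V = 28.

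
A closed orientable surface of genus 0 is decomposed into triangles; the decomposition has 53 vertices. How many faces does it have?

102

χ = 2 − 2·0 = 2, and every face is a triangle so 3F = 2E.
V − E + F = 2 with E = 3F/2 gives 53 − (3/2 − 1)·F = 2, so F = 102 and E = 153.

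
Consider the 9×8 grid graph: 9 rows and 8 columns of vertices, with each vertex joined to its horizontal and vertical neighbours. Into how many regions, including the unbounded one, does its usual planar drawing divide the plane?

57

The grid has V = 9·8 = 72 vertices and E = 9·7 + 8·8 = 127 edges.
F = 2 − V + E = 2 − 72 + 127 = 57.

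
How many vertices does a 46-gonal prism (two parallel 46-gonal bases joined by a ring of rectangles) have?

A prism on an n-gon has two n-gon bases and n rectangular sides: V = 2·46 = 92, E = 3·46 = 138, F = 46 + 2 = 48.

92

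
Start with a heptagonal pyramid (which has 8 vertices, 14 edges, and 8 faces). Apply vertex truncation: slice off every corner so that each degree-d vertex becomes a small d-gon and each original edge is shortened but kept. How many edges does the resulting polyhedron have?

42

Truncation replaces each original edge-end by a new vertex, so V′ = 2E = 28.
Each original edge survives, and each old vertex of degree d contributes d new edges; summing degrees gives Σd = 2E, so E′ = E + 2E = 3E = 42.
Each original face survives and each original vertex becomes one new face: F′ = F + V = 16.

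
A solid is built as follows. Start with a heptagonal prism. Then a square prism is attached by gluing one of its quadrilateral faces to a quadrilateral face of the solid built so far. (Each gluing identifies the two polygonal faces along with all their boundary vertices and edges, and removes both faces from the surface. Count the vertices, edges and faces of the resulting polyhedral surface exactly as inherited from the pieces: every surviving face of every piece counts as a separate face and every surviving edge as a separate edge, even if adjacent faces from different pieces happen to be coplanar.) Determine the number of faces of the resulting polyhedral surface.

13

A heptagonal prism: V=14, E=21, F=9.
Attach a square prism (V=8, E=12, F=6) along a 4-gon: merge 4 vertices and 4 edges, delete both glued faces → V=18, E=29, F=13.
Check: V − E + F = 18 − 29 + 13 = 2.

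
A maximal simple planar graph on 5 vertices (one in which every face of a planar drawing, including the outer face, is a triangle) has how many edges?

In a plane triangulation 3F = 2E and V − E + F = 2, so E = 3V − 6 = 3·5 − 6 = 9.

9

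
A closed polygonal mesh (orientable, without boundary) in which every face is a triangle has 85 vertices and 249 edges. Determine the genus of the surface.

Every face is a triangle and each edge borders two faces, so 3F = 2·249, giving F = 166.
χ = V − E + F = 85 − 249 + 166 = 2.
For a closed orientable surface χ = 2 − 2g, so g = (2 − (2))/2 = 0.

0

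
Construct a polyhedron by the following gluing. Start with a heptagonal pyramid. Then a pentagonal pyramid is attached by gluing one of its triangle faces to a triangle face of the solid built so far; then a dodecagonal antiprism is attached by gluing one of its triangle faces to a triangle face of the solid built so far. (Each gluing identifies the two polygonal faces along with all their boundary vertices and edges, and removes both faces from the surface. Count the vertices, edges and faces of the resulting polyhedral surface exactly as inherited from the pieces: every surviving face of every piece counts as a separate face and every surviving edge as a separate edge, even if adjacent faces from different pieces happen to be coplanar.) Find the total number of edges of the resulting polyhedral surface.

66

A heptagonal pyramid: V=8, E=14, F=8.
Attach a pentagonal pyramid (V=6, E=10, F=6) along a 3-gon: merge 3 vertices and 3 edges, delete both glued faces → V=11, E=21, F=12.
Attach a dodecagonal antiprism (V=24, E=48, F=26) along a 3-gon: merge 3 vertices and 3 edges, delete both glued faces → V=32, E=66, F=36.
Check: V − E + F = 32 − 66 + 36 = 2.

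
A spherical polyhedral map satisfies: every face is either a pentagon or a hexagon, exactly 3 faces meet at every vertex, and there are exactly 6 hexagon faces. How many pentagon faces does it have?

12

Let x be the number of pentagons; then F = 6 + x.
Edge–face incidences: 2E = 6·6 + 5·x = 36 + 5x.
Every vertex has degree 3, so 3V = 2E.
Euler: V − E + F = 2 ⇒ (2E)/3 − E + (6 + x) = 2.
Multiply by 6: 2·(2E) − 3·(2E) + 6·(6 + x) = 12, i.e. 36 + 6x − (36 + 5x) = 12.
Collecting terms: x = 12.
Then 2E = 36 + 5·12 = 96, so E = 48, V = 2E/3 = 32, F = 6 + 12 = 18.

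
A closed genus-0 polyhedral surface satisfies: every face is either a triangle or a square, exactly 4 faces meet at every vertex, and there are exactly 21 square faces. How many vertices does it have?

27

Let x be the number of triangles; then F = 21 + x.
Edge–face incidences: 2E = 4·21 + 3·x = 84 + 3x.
Every vertex has degree 4, so 4V = 2E.
Euler: V − E + F = 2 ⇒ (2E)/4 − E + (21 + x) = 2.
Multiply by 8: 2·(2E) − 4·(2E) + 8·(21 + x) = 16, i.e. 168 + 8x − 2·(84 + 3x) = 16.
Collecting terms: 2x = 16, so x = 8.
Then 2E = 84 + 3·8 = 108, so E = 54, V = 2E/4 = 27, F = 21 + 8 = 29.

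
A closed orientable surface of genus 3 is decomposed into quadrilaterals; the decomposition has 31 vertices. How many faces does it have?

χ = 2 − 2·3 = -4, and every face is a square so 4F = 2E.
V − E + F = -4 with E = 4F/2 gives 31 − (4/2 − 1)·F = -4, so F = 35 and E = 70.

35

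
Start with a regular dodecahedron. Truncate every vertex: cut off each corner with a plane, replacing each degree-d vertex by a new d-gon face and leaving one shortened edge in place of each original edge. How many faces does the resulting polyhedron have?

The base solid has V = 20, E = 30, F = 12.
Truncation replaces each original edge-end by a new vertex, so V′ = 2E = 60.
Each original edge survives, and each old vertex of degree d contributes d new edges; summing degrees gives Σd = 2E, so E′ = E + 2E = 3E = 90.
Each original face survives and each original vertex becomes one new face: F′ = F + V = 32.

32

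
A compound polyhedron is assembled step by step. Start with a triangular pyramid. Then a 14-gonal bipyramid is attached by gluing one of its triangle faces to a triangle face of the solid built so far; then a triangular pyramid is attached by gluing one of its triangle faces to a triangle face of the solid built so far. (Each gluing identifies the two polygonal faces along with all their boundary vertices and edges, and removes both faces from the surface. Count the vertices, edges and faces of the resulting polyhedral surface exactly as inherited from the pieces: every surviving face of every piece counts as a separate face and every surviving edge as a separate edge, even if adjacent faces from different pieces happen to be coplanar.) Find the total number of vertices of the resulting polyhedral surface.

18

A triangular pyramid: V=4, E=6, F=4.
Attach a 14-gonal bipyramid (V=16, E=42, F=28) along a 3-gon: merge 3 vertices and 3 edges, delete both glued faces → V=17, E=45, F=30.
Attach a triangular pyramid (V=4, E=6, F=4) along a 3-gon: merge 3 vertices and 3 edges, delete both glued faces → V=18, E=48, F=32.
Check: V − E + F = 18 − 48 + 32 = 2.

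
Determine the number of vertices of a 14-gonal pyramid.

A pyramid on an n-gon base has one n-gon and n triangles: V = 14 + 1 = 15, E = 2·14 = 28, F = 14 + 1 = 15.
Check: V − E + F = 15 − 28 + 15 = 2.

15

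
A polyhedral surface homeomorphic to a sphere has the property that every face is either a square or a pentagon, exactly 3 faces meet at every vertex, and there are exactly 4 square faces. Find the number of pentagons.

Let x be the number of pentagons; then F = 4 + x.
Edge–face incidences: 2E = 4·4 + 5·x = 16 + 5x.
Every vertex has degree 3, so 3V = 2E.
Euler: V − E + F = 2 ⇒ (2E)/3 − E + (4 + x) = 2.
Multiply by 6: 2·(2E) − 3·(2E) + 6·(4 + x) = 12, i.e. 24 + 6x − (16 + 5x) = 12.
Collecting terms: x + 8 = 12, so x = 4.
Then 2E = 16 + 5·4 = 36, so E = 18, V = 2E/3 = 12, F = 4 + 4 = 8.

4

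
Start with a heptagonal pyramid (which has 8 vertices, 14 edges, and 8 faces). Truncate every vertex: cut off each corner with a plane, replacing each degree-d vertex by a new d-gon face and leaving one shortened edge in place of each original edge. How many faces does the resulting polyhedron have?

Truncation replaces each original edge-end by a new vertex, so V′ = 2E = 28.
Each original edge survives, and each old vertex of degree d contributes d new edges; summing degrees gives Σd = 2E, so E′ = E + 2E = 3E = 42.
Each original face survives and each original vertex becomes one new face: F′ = F + V = 16.

16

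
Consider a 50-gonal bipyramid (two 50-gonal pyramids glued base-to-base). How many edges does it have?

A bipyramid over an n-gon has 2n triangular faces and n + 2 vertices: V = 50 + 2 = 52, E = 3·50 = 150, F = 2·50 = 100.

150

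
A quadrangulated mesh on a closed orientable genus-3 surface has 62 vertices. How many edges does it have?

χ = 2 − 2·3 = -4, and every face is a square so 4F = 2E.
V − E + F = -4 with E = 4F/2 gives 62 − (4/2 − 1)·F = -4, so F = 66 and E = 132.

132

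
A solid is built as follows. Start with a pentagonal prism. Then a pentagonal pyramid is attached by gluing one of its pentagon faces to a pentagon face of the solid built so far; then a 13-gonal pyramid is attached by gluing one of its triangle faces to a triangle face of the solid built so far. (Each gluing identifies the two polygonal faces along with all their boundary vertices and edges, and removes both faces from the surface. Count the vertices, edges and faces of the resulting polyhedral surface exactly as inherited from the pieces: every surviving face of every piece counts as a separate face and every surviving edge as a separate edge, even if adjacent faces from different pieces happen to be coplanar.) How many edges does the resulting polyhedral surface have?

A pentagonal prism: V=10, E=15, F=7.
Attach a pentagonal pyramid (V=6, E=10, F=6) along a 5-gon: merge 5 vertices and 5 edges, delete both glued faces → V=11, E=20, F=11.
Attach a 13-gonal pyramid (V=14, E=26, F=14) along a 3-gon: merge 3 vertices and 3 edges, delete both glued faces → V=22, E=43, F=23.
Check: V − E + F = 22 − 43 + 23 = 2.

43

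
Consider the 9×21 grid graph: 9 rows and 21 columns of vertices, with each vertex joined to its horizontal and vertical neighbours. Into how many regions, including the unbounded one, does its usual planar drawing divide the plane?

161

The grid has V = 9·21 = 189 vertices and E = 9·20 + 21·8 = 348 edges.
F = 2 − V + E = 2 − 189 + 348 = 161.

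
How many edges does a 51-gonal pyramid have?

102

A pyramid on an n-gon base has one n-gon and n triangles: V = 51 + 1 = 52, E = 2·51 = 102, F = 51 + 1 = 52.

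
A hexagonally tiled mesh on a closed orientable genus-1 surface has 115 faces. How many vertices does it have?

230

χ = 2 − 2·1 = 0, and every face is a hexagon so 6F = 2E.
E = 6·115/2 = 345. Then V = 0 + E − F = 0 + 345 − 115 = 230.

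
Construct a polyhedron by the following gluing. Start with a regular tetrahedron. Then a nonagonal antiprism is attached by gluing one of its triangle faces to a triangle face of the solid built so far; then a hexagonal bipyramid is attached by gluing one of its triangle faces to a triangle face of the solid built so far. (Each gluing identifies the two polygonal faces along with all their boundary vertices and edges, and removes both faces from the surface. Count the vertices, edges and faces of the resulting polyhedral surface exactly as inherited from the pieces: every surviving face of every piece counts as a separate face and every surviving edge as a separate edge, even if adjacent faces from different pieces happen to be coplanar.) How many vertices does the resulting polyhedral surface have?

24

A regular tetrahedron: V=4, E=6, F=4.
Attach a nonagonal antiprism (V=18, E=36, F=20) along a 3-gon: merge 3 vertices and 3 edges, delete both glued faces → V=19, E=39, F=22.
Attach a hexagonal bipyramid (V=8, E=18, F=12) along a 3-gon: merge 3 vertices and 3 edges, delete both glued faces → V=24, E=54, F=32.
Check: V − E + F = 24 − 54 + 32 = 2.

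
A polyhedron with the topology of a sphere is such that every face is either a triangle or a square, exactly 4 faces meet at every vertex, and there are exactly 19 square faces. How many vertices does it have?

25

Let x be the number of triangles; then F = 19 + x.
Edge–face incidences: 2E = 4·19 + 3·x = 76 + 3x.
Every vertex has degree 4, so 4V = 2E.
Euler: V − E + F = 2 ⇒ (2E)/4 − E + (19 + x) = 2.
Multiply by 8: 2·(2E) − 4·(2E) + 8·(19 + x) = 16, i.e. 152 + 8x − 2·(76 + 3x) = 16.
Collecting terms: 2x = 16, so x = 8.
Then 2E = 76 + 3·8 = 100, so E = 50, V = 2E/4 = 25, F = 19 + 8 = 27.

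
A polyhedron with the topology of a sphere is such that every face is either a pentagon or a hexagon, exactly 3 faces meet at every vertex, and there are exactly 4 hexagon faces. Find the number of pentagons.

12

Let x be the number of pentagons; then F = 4 + x.
Edge–face incidences: 2E = 6·4 + 5·x = 24 + 5x.
Every vertex has degree 3, so 3V = 2E.
Euler: V − E + F = 2 ⇒ (2E)/3 − E + (4 + x) = 2.
Multiply by 6: 2·(2E) − 3·(2E) + 6·(4 + x) = 12, i.e. 24 + 6x − (24 + 5x) = 12.
Collecting terms: x = 12.
Then 2E = 24 + 5·12 = 84, so E = 42, V = 2E/3 = 28, F = 4 + 12 = 16.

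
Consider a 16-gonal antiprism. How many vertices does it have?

An antiprism on an n-gon has two n-gon caps and 2n triangles: V = 2·16 = 32, E = 4·16 = 64, F = 2·16 + 2 = 34.

32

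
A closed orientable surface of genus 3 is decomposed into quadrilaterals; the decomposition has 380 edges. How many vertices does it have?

χ = 2 − 2·3 = -4, and every face is a square so 4F = 2E.
F = 2E/4 = 190. Then V = -4 + E − F = -4 + 380 − 190 = 186.

186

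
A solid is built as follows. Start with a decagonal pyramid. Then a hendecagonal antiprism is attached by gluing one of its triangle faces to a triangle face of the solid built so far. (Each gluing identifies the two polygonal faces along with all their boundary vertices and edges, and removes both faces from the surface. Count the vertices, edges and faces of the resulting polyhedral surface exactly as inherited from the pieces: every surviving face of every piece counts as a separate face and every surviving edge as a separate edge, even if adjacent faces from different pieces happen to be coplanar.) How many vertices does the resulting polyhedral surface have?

30

A decagonal pyramid: V=11, E=20, F=11.
Attach a hendecagonal antiprism (V=22, E=44, F=24) along a 3-gon: merge 3 vertices and 3 edges, delete both glued faces → V=30, E=61, F=33.
Check: V − E + F = 30 − 61 + 33 = 2.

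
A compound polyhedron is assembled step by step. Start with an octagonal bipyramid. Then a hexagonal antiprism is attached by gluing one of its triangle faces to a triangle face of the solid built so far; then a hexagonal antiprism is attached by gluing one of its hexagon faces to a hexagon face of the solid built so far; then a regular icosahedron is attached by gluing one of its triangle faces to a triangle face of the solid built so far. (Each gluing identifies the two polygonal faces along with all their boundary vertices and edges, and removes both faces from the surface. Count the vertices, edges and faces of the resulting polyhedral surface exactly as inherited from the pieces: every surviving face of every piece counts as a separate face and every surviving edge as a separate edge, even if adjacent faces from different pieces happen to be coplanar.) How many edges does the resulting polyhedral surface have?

An octagonal bipyramid: V=10, E=24, F=16.
Attach a hexagonal antiprism (V=12, E=24, F=14) along a 3-gon: merge 3 vertices and 3 edges, delete both glued faces → V=19, E=45, F=28.
Attach a hexagonal antiprism (V=12, E=24, F=14) along a 6-gon: merge 6 vertices and 6 edges, delete both glued faces → V=25, E=63, F=40.
Attach a regular icosahedron (V=12, E=30, F=20) along a 3-gon: merge 3 vertices and 3 edges, delete both glued faces → V=34, E=90, F=58.
Check: V − E + F = 34 − 90 + 58 = 2.

90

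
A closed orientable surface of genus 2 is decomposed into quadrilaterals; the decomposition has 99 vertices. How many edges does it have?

χ = 2 − 2·2 = -2, and every face is a square so 4F = 2E.
V − E + F = -2 with E = 4F/2 gives 99 − (4/2 − 1)·F = -2, so F = 101 and E = 202.

202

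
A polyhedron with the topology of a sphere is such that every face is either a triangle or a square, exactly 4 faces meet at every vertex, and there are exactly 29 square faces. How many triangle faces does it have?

Let x be the number of triangles; then F = 29 + x.
Edge–face incidences: 2E = 4·29 + 3·x = 116 + 3x.
Every vertex has degree 4, so 4V = 2E.
Euler: V − E + F = 2 ⇒ (2E)/4 − E + (29 + x) = 2.
Multiply by 8: 2·(2E) − 4·(2E) + 8·(29 + x) = 16, i.e. 232 + 8x − 2·(116 + 3x) = 16.
Collecting terms: 2x = 16, so x = 8.
Then 2E = 116 + 3·8 = 140, so E = 70, V = 2E/4 = 35, F = 29 + 8 = 37.

8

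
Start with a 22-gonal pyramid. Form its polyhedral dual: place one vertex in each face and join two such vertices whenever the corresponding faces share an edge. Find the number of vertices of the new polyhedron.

23

The base solid has V = 23, E = 44, F = 23.
The dual swaps V and F and preserves E: V′ = F = 23, E′ = E = 44, F′ = V = 23.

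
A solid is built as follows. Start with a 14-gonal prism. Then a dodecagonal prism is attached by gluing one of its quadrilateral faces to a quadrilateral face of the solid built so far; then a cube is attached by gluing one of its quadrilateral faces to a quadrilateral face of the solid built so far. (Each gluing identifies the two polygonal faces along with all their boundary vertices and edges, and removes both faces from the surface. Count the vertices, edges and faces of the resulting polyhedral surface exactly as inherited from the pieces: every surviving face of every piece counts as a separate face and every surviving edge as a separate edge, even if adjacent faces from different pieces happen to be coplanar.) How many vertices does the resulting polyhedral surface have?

52

A 14-gonal prism: V=28, E=42, F=16.
Attach a dodecagonal prism (V=24, E=36, F=14) along a 4-gon: merge 4 vertices and 4 edges, delete both glued faces → V=48, E=74, F=28.
Attach a cube (V=8, E=12, F=6) along a 4-gon: merge 4 vertices and 4 edges, delete both glued faces → V=52, E=82, F=32.
Check: V − E + F = 52 − 82 + 32 = 2.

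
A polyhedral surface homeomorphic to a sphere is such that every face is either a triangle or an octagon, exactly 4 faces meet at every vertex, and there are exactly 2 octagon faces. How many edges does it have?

32

Let x be the number of triangles; then F = 2 + x.
Edge–face incidences: 2E = 8·2 + 3·x = 16 + 3x.
Every vertex has degree 4, so 4V = 2E.
Euler: V − E + F = 2 ⇒ (2E)/4 − E + (2 + x) = 2.
Multiply by 8: 2·(2E) − 4·(2E) + 8·(2 + x) = 16, i.e. 16 + 8x − 2·(16 + 3x) = 16.
Collecting terms: 2x − 16 = 16, so 2x = 32, so x = 16.
Then 2E = 16 + 3·16 = 64, so E = 32, V = 2E/4 = 16, F = 2 + 16 = 18.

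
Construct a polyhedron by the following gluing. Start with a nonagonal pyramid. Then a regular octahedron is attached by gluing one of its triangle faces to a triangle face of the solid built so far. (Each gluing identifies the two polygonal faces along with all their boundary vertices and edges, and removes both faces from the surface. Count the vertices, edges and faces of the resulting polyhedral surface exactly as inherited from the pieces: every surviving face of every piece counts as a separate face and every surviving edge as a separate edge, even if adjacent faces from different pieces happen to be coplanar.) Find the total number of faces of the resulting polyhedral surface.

A nonagonal pyramid: V=10, E=18, F=10.
Attach a regular octahedron (V=6, E=12, F=8) along a 3-gon: merge 3 vertices and 3 edges, delete both glued faces → V=13, E=27, F=16.
Check: V − E + F = 13 − 27 + 16 = 2.

16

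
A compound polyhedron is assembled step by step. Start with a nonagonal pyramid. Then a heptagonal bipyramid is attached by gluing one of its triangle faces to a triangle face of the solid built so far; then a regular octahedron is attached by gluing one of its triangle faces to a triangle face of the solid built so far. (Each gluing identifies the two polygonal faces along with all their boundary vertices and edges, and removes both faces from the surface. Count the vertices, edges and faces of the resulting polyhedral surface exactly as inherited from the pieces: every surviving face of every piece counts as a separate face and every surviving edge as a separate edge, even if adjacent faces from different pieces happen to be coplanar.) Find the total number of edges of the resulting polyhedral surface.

A nonagonal pyramid: V=10, E=18, F=10.
Attach a heptagonal bipyramid (V=9, E=21, F=14) along a 3-gon: merge 3 vertices and 3 edges, delete both glued faces → V=16, E=36, F=22.
Attach a regular octahedron (V=6, E=12, F=8) along a 3-gon: merge 3 vertices and 3 edges, delete both glued faces → V=19, E=45, F=28.
Check: V − E + F = 19 − 45 + 28 = 2.

45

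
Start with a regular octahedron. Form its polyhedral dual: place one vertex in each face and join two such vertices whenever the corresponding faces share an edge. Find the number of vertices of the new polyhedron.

8

The base solid has V = 6, E = 12, F = 8.
The dual swaps V and F and preserves E: V′ = F = 8, E′ = E = 12, F′ = V = 6.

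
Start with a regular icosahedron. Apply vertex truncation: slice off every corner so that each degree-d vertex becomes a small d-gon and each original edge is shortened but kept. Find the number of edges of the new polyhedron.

90

The base solid has V = 12, E = 30, F = 20.
Truncation replaces each original edge-end by a new vertex, so V′ = 2E = 60.
Each original edge survives, and each old vertex of degree d contributes d new edges; summing degrees gives Σd = 2E, so E′ = E + 2E = 3E = 90.
Each original face survives and each original vertex becomes one new face: F′ = F + V = 32.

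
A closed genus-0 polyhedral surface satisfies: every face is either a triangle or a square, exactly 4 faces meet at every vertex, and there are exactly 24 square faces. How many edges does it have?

Let x be the number of triangles; then F = 24 + x.
Edge–face incidences: 2E = 4·24 + 3·x = 96 + 3x.
Every vertex has degree 4, so 4V = 2E.
Euler: V − E + F = 2 ⇒ (2E)/4 − E + (24 + x) = 2.
Multiply by 8: 2·(2E) − 4·(2E) + 8·(24 + x) = 16, i.e. 192 + 8x − 2·(96 + 3x) = 16.
Collecting terms: 2x = 16, so x = 8.
Then 2E = 96 + 3·8 = 120, so E = 60, V = 2E/4 = 30, F = 24 + 8 = 32.

60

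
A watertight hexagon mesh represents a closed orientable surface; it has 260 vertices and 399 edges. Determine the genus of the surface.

Every face is a hexagon and each edge borders two faces, so 6F = 2·399, giving F = 133.
χ = V − E + F = 260 − 399 + 133 = -6.
For a closed orientable surface χ = 2 − 2g, so g = (2 − (-6))/2 = 4.

4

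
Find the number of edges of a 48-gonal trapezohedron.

192

The n-trapezohedron (dual of the n-antiprism) has V = 2·48 + 2 = 98, E = 4·48 = 192, F = 2·48 = 96.
Check: V − E + F = 98 − 192 + 96 = 2.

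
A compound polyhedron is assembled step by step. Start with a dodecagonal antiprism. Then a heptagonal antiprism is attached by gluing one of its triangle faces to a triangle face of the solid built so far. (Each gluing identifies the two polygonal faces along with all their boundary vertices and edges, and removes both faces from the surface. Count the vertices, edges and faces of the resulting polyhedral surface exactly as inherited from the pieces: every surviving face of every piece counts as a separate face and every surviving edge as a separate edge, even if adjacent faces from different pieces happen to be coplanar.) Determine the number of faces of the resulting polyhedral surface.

40

A dodecagonal antiprism: V=24, E=48, F=26.
Attach a heptagonal antiprism (V=14, E=28, F=16) along a 3-gon: merge 3 vertices and 3 edges, delete both glued faces → V=35, E=73, F=40.
Check: V − E + F = 35 − 73 + 40 = 2.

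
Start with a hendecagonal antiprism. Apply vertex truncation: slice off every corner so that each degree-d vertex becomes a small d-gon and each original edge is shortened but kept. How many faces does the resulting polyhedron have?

The base solid has V = 22, E = 44, F = 24.
Truncation replaces each original edge-end by a new vertex, so V′ = 2E = 88.
Each original edge survives, and each old vertex of degree d contributes d new edges; summing degrees gives Σd = 2E, so E′ = E + 2E = 3E = 132.
Each original face survives and each original vertex becomes one new face: F′ = F + V = 46.

46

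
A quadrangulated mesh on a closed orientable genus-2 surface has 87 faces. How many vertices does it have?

χ = 2 − 2·2 = -2, and every face is a square so 4F = 2E.
E = 4·87/2 = 174. Then V = -2 + E − F = -2 + 174 − 87 = 85.

85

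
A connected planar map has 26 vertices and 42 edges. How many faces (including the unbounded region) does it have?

18

Euler's formula for a connected plane graph: V − E + F = 2, so F = 2 − 26 + 42 = 18.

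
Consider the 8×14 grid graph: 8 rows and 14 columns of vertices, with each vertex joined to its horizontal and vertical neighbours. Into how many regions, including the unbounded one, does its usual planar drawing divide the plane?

92

The grid has V = 8·14 = 112 vertices and E = 8·13 + 14·7 = 202 edges.
F = 2 − V + E = 2 − 112 + 202 = 92.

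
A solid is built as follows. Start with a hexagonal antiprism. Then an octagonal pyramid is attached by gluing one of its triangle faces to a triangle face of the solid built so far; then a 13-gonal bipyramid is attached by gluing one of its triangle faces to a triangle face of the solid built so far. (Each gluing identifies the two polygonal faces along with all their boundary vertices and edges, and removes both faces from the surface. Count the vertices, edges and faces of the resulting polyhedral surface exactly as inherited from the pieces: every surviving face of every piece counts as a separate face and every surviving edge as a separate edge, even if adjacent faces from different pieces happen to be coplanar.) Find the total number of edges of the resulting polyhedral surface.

73

A hexagonal antiprism: V=12, E=24, F=14.
Attach an octagonal pyramid (V=9, E=16, F=9) along a 3-gon: merge 3 vertices and 3 edges, delete both glued faces → V=18, E=37, F=21.
Attach a 13-gonal bipyramid (V=15, E=39, F=26) along a 3-gon: merge 3 vertices and 3 edges, delete both glued faces → V=30, E=73, F=45.
Check: V − E + F = 30 − 73 + 45 = 2.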